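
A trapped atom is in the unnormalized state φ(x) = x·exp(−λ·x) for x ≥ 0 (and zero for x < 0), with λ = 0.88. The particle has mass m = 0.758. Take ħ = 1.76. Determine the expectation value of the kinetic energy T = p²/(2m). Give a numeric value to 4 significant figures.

1.582

T = −(ħ²/2m) d²/dx², so ⟨T⟩ = −(ħ²/2m) ∫ φ*·φ'' dx / ∫|φ|² dx; with m = 0.758.
Differentiate x·exp(−λ·x) with the product rule; every integrand then reduces to terms xʲ·e^(−2λx) on [0, ∞), with ∫₀^∞ xʲ·e^(−2λx) dx = j!/(2λ)^(j+1).
State is unnormalized: ∫|φ|² dx = 0.36685, and ∫φ*·(−ħ²/2m · φ'') dx = 0.58047, so ⟨T⟩ = 0.58047 / 0.36685.
⟨T⟩ = 1.5823.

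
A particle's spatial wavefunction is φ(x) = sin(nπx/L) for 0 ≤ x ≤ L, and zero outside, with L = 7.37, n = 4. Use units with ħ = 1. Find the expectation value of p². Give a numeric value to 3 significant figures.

p² φ = −ħ² d²φ/dx²; ⟨p²⟩ = −ħ² ∫ φ*·φ'' dx / ∫|φ|² dx.
d/dx sin(nπx/L) = (nπ/L)·cos(nπx/L) and d²/dx² sin(nπx/L) = −(nπ/L)²·sin(nπx/L); on 0 ≤ x ≤ L, ∫sin²(nπx/L) dx = L/2 and ∫sin(nπx/L)·cos(nπx/L) dx = 0.
State is unnormalized: ∫|φ|² dx = 3.6850, and ∫φ*·(−ħ² φ'') dx = 10.713, so ⟨p²⟩ = 10.713 / 3.6850.
⟨p²⟩ = 2.9073.

2.91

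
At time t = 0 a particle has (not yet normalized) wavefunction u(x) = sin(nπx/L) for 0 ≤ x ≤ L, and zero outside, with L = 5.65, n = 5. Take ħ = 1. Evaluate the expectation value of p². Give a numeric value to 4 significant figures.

p² u = −ħ² d²u/dx²; ⟨p²⟩ = −ħ² ∫ u*·u'' dx / ∫|u|² dx.
d/dx sin(nπx/L) = (nπ/L)·cos(nπx/L) and d²/dx² sin(nπx/L) = −(nπ/L)²·sin(nπx/L); on 0 ≤ x ≤ L, ∫sin²(nπx/L) dx = L/2 and ∫sin(nπx/L)·cos(nπx/L) dx = 0.
State is unnormalized: ∫|u|² dx = 2.8250, and ∫u*·(−ħ² u'') dx = 21.835, so ⟨p²⟩ = 21.835 / 2.8250.
⟨p²⟩ = 7.7293.

7.729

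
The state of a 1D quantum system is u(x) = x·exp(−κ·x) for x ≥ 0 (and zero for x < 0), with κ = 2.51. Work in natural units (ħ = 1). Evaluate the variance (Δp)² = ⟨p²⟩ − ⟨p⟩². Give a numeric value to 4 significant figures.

6.300

Compute ⟨p⟩ and ⟨p²⟩ separately; (Δp)² = ⟨p²⟩ − ⟨p⟩².
Differentiate x·exp(−κ·x) with the product rule; every integrand then reduces to terms xʲ·e^(−2κx) on [0, ∞), with ∫₀^∞ xʲ·e^(−2κx) dx = j!/(2κ)^(j+1).
Normalization: ∫|u|² dx = 0.015810.
⟨p⟩ = 0.0000 and ⟨p²⟩ = 6.3001.
(Δp)² = 6.3001 − (0.0000)² = 6.3001.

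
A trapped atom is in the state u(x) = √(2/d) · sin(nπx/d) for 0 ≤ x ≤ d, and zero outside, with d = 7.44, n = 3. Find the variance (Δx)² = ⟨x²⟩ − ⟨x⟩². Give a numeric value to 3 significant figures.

4.30

Compute ⟨x⟩ and ⟨x²⟩ separately, then (Δx)² = ⟨x²⟩ − ⟨x⟩².
With sin²θ = (1 − cos2θ)/2 on 0 ≤ x ≤ d: ∫sin²(nπx/d) dx = d/2, ∫x·sin²(nπx/d) dx = d²/4, ∫x²·sin²(nπx/d) dx = d³·(1/6 − 1/(4n²π²)); higher powers xᵏ the same way, integrating xᵏ·cos(2nπx/d) by parts.
⟨x⟩ = 3.7200 and ⟨x²⟩ = 18.140.
(Δx)² = 18.140 − (3.7200)² = 4.3012.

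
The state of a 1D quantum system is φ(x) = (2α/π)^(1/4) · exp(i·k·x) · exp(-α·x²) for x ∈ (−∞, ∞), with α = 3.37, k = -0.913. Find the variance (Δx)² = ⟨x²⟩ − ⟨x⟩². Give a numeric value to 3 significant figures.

0.0742

Compute ⟨x⟩ and ⟨x²⟩ separately, then (Δx)² = ⟨x²⟩ − ⟨x⟩².
Gaussian moments: ∫x^(2j)·e^(−2αx²) dx = (2j−1)!!/(4α)^j · √(π/(2α)), odd powers integrate to 0; here √(π/(2α)) = 0.68272.
⟨x⟩ = 0.0000 and ⟨x²⟩ = 0.074184.
(Δx)² = 0.074184 − (0.0000)² = 0.074184.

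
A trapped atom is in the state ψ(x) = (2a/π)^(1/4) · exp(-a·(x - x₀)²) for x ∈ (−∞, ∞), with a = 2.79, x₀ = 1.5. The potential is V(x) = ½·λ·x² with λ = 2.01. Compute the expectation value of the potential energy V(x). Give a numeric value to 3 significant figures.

⟨V⟩ = ∫ V(x)·|ψ|² dx.
Gaussian moments (u = x − x₀): ∫u^(2j)·e^(−2au²) du = (2j−1)!!/(4a)^j · √(π/(2a)), odd powers integrate to 0; here √(π/(2a)) = 0.75034.
⟨V⟩ = 2.3513.

2.35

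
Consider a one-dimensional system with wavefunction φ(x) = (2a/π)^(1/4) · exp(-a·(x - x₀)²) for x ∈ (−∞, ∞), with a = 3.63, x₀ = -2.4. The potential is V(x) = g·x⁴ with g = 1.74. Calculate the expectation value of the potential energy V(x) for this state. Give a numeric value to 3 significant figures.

61.9

⟨V⟩ = ∫ V(x)·|φ|² dx.
Gaussian moments (u = x − x₀): ∫u^(2j)·e^(−2au²) du = (2j−1)!!/(4a)^j · √(π/(2a)), odd powers integrate to 0; here √(π/(2a)) = 0.65782.
⟨V⟩ = 61.895.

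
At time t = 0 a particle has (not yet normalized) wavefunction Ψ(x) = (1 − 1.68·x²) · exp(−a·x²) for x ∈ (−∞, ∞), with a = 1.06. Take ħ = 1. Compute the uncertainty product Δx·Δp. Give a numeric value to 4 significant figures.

Δx = √(⟨x²⟩−⟨x⟩²), Δp = √(⟨p²⟩−⟨p⟩²).
Expand each integrand as polynomial × e^(−2ax²) and use ∫x^(2j)·e^(−2ax²) dx = (2j−1)!!/(4a)^j · √(π/(2a)), odd powers → 0; here √(π/(2a)) = 1.2173. Differentiate with the product rule, d/dx e^(−ax²) = −2ax·e^(−ax²).
Normalization: ∫|Ψ|² dx = 0.82600.
⟨x⟩ = 0.0000, ⟨x²⟩ = 0.33979 ⇒ Δx = 0.58292.
⟨p⟩ = 0.0000, ⟨p²⟩ = 4.5170 ⇒ Δp = 2.1253.
Δx·Δp = 1.2389.

1.239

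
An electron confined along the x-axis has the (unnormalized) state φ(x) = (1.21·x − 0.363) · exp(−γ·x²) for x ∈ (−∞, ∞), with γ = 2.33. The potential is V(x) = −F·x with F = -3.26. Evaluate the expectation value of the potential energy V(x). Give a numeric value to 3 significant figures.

-1.06

⟨V⟩ = ∫ V(x)·|φ|² dx / ∫|φ|² dx.
Expand each integrand as polynomial × e^(−2γx²) and use ∫x^(2j)·e^(−2γx²) dx = (2j−1)!!/(4γ)^j · √(π/(2γ)), odd powers → 0; here √(π/(2γ)) = 0.82107.
State is unnormalized: ∫|φ|² dx = 0.23718, and ∫φ*·V(x)·φ dx = -0.25229, so ⟨V⟩ = -0.25229 / 0.23718.
⟨V⟩ = -1.0637.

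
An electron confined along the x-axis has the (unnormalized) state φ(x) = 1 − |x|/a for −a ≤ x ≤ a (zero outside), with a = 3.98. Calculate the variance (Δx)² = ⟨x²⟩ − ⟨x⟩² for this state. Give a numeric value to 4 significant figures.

1.584

Compute ⟨x⟩ and ⟨x²⟩ separately, then (Δx)² = ⟨x²⟩ − ⟨x⟩².
φ is even, so ∫ over [−a, a] = 2∫₀ᵃ with φ = 1 − x/a there: ∫₀ᵃ (1 − x/a)² dx = a/3, ∫₀ᵃ x²(1 − x/a)² dx = a³/30, ∫₀ᵃ x⁴(1 − x/a)² dx = a⁵/105.
Normalization: ∫|φ|² dx = 2.6533.
⟨x⟩ = 0.0000 and ⟨x²⟩ = 1.5840.
(Δx)² = 1.5840 − (0.0000)² = 1.5840.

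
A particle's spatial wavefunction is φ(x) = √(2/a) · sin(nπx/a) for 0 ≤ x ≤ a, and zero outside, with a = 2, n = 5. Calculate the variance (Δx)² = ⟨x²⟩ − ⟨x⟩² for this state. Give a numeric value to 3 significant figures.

0.325

Compute ⟨x⟩ and ⟨x²⟩ separately, then (Δx)² = ⟨x²⟩ − ⟨x⟩².
With sin²θ = (1 − cos2θ)/2 on 0 ≤ x ≤ a: ∫sin²(nπx/a) dx = a/2, ∫x·sin²(nπx/a) dx = a²/4, ∫x²·sin²(nπx/a) dx = a³·(1/6 − 1/(4n²π²)); higher powers xᵏ the same way, integrating xᵏ·cos(2nπx/a) by parts.
⟨x⟩ = 1.0000 and ⟨x²⟩ = 1.3252.
(Δx)² = 1.3252 − (1.0000)² = 0.32523.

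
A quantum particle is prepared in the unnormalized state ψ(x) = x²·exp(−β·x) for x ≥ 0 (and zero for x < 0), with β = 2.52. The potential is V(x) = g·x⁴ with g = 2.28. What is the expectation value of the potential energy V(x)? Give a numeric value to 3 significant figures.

5.94

⟨V⟩ = ∫ V(x)·|ψ|² dx / ∫|ψ|² dx.
Every integrand reduces to terms xʲ·e^(−2βx) on [0, ∞); use ∫₀^∞ xʲ·e^(−2βx) dx = j!/(2β)^(j+1).
State is unnormalized: ∫|ψ|² dx = 0.0073800, and ∫ψ*·V(x)·ψ dx = 0.043811, so ⟨V⟩ = 0.043811 / 0.0073800.
⟨V⟩ = 5.9364.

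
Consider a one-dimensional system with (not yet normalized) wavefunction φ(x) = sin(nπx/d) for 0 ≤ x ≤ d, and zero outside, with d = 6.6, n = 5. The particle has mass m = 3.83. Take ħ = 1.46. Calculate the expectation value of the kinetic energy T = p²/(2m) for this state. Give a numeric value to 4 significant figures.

1.576

T = −(ħ²/2m) d²/dx², so ⟨T⟩ = −(ħ²/2m) ∫ φ*·φ'' dx / ∫|φ|² dx; with m = 3.83.
d/dx sin(nπx/d) = (nπ/d)·cos(nπx/d) and d²/dx² sin(nπx/d) = −(nπ/d)²·sin(nπx/d); on 0 ≤ x ≤ d, ∫sin²(nπx/d) dx = d/2 and ∫sin(nπx/d)·cos(nπx/d) dx = 0.
State is unnormalized: ∫|φ|² dx = 3.3000, and ∫φ*·(−ħ²/2m · φ'') dx = 5.2017, so ⟨T⟩ = 5.2017 / 3.3000.
⟨T⟩ = 1.5763.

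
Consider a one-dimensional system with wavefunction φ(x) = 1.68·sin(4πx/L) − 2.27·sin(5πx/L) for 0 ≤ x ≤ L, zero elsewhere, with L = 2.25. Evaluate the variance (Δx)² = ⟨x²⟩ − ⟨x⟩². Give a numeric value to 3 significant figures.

Compute ⟨x⟩ and ⟨x²⟩ separately, then (Δx)² = ⟨x²⟩ − ⟨x⟩².
On 0 ≤ x ≤ L (j ≠ l): ∫sin²(jπx/L) dx = L/2, ∫sin(jπx/L)·sin(lπx/L) dx = 0; diagonal moments ∫x·sin²(jπx/L) dx = L²/4, ∫x²·sin²(jπx/L) dx = L³·(1/6 − 1/(4j²π²)); cross terms ∫x·sin(jπx/L)·sin(lπx/L) dx = 0 for j + l even and −4jlL²/(π²(j² − l²)²) for j + l odd, ∫x²·sin(jπx/L)·sin(lπx/L) dx = (−1)^(j+l)·4jlL³/(π²(j² − l²)²); higher powers the same way via product-to-sum and parts.
Normalization: ∫|φ|² dx = 8.9722.
⟨x⟩ = 1.5557 and ⟨x²⟩ = 2.6442.
(Δx)² = 2.6442 − (1.5557)² = 0.22410.

0.224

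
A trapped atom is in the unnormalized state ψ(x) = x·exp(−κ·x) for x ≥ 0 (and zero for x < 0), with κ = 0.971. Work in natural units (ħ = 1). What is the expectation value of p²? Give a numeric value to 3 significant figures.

0.943

p² ψ = −ħ² d²ψ/dx²; ⟨p²⟩ = −ħ² ∫ ψ*·ψ'' dx / ∫|ψ|² dx.
Differentiate x·exp(−κ·x) with the product rule; every integrand then reduces to terms xʲ·e^(−2κx) on [0, ∞), with ∫₀^∞ xʲ·e^(−2κx) dx = j!/(2κ)^(j+1).
State is unnormalized: ∫|ψ|² dx = 0.27308, and ∫ψ*·(−ħ² ψ'') dx = 0.25747, so ⟨p²⟩ = 0.25747 / 0.27308.
⟨p²⟩ = 0.94284.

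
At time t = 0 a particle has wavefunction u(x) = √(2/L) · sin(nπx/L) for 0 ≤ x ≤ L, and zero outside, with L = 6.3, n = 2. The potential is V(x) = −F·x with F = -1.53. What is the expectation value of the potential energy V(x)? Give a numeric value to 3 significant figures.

4.82

⟨V⟩ = ∫ V(x)·|u|² dx.
With sin²θ = (1 − cos2θ)/2 on 0 ≤ x ≤ L: ∫sin²(nπx/L) dx = L/2, ∫x·sin²(nπx/L) dx = L²/4, ∫x²·sin²(nπx/L) dx = L³·(1/6 − 1/(4n²π²)); higher powers xᵏ the same way, integrating xᵏ·cos(2nπx/L) by parts.
⟨V⟩ = 4.8195.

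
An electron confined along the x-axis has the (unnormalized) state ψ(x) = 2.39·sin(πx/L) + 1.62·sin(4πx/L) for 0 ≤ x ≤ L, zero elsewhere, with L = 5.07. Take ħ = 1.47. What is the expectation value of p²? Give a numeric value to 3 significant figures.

p² ψ = −ħ² d²ψ/dx²; ⟨p²⟩ = −ħ² ∫ ψ*·ψ'' dx / ∫|ψ|² dx.
d²/dx² sin(jπx/L) = −(jπ/L)²·sin(jπx/L); on 0 ≤ x ≤ L, ∫sin²(jπx/L) dx = L/2 and ∫sin(jπx/L)·sin(lπx/L) dx = 0 for j ≠ l, so only diagonal terms survive in ∫|ψ|² and ∫ψ·ψ″; ∫ψ·ψ′ dx = [ψ²/2] between the walls = 0.
State is unnormalized: ∫|ψ|² dx = 21.133, and ∫ψ*·(−ħ² ψ'') dx = 100.33, so ⟨p²⟩ = 100.33 / 21.133.
⟨p²⟩ = 4.7476.

4.75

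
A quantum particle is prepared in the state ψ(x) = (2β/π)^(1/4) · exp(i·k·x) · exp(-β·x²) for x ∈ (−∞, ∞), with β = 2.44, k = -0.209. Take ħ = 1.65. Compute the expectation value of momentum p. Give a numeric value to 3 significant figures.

p ψ = −iħ dψ/dx; then ⟨p⟩ = ∫ ψ*·(pψ) dx.
Gaussian moments: ∫x^(2j)·e^(−2βx²) dx = (2j−1)!!/(4β)^j · √(π/(2β)), odd powers integrate to 0; here √(π/(2β)) = 0.80235. Derivatives: ψ′ = (ik − 2βx)·ψ, ψ″ = ((ik − 2βx)² − 2β)·ψ; the odd-in-x pieces drop out.
⟨p⟩ = -0.34485.

-0.345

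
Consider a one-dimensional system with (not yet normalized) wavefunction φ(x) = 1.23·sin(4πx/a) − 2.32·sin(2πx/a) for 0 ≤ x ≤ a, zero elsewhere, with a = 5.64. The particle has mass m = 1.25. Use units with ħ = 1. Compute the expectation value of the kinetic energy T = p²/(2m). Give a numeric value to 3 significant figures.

0.823

T = −(ħ²/2m) d²/dx², so ⟨T⟩ = −(ħ²/2m) ∫ φ*·φ'' dx / ∫|φ|² dx; with m = 1.25.
d²/dx² sin(jπx/a) = −(jπ/a)²·sin(jπx/a); on 0 ≤ x ≤ a, ∫sin²(jπx/a) dx = a/2 and ∫sin(jπx/a)·sin(lπx/a) dx = 0 for j ≠ l, so only diagonal terms survive in ∫|φ|² and ∫φ·φ″; ∫φ·φ′ dx = [φ²/2] between the walls = 0.
State is unnormalized: ∫|φ|² dx = 19.445, and ∫φ*·(−ħ²/2m · φ'') dx = 16.007, so ⟨T⟩ = 16.007 / 19.445.
⟨T⟩ = 0.82320.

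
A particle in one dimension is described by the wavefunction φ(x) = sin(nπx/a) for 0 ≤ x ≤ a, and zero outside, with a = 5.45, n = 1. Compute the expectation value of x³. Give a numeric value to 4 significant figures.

⟨x³⟩ = ∫ x³·|φ|² dx / ∫|φ|² dx (integrals over the domain).
With sin²θ = (1 − cos2θ)/2 on 0 ≤ x ≤ a: ∫sin²(nπx/a) dx = a/2, ∫x·sin²(nπx/a) dx = a²/4, ∫x²·sin²(nπx/a) dx = a³·(1/6 − 1/(4n²π²)); higher powers xᵏ the same way, integrating xᵏ·cos(2nπx/a) by parts.
State is unnormalized: ∫|φ|² dx = 2.7250, and ∫φ*·x³·φ dx = 76.759, so ⟨x³⟩ = 76.759 / 2.7250.
⟨x³⟩ = 28.168.

28.17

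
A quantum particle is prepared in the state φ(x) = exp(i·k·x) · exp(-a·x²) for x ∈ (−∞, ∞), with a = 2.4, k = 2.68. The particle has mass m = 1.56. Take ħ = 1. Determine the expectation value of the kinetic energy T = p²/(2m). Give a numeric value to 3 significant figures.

T = −(ħ²/2m) d²/dx², so ⟨T⟩ = −(ħ²/2m) ∫ φ*·φ'' dx / ∫|φ|² dx; with m = 1.56.
Gaussian moments: ∫x^(2j)·e^(−2ax²) dx = (2j−1)!!/(4a)^j · √(π/(2a)), odd powers integrate to 0; here √(π/(2a)) = 0.80901. Derivatives: φ′ = (ik − 2ax)·φ, φ″ = ((ik − 2ax)² − 2a)·φ; the odd-in-x pieces drop out.
State is unnormalized: ∫|φ|² dx = 0.80901, and ∫φ*·(−ħ²/2m · φ'') dx = 2.4847, so ⟨T⟩ = 2.4847 / 0.80901.
⟨T⟩ = 3.0713.

3.07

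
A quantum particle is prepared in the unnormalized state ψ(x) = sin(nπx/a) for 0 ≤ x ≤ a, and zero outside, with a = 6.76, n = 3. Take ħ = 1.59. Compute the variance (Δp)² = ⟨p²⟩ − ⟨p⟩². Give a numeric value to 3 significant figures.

4.91

Compute ⟨p⟩ and ⟨p²⟩ separately; (Δp)² = ⟨p²⟩ − ⟨p⟩².
d/dx sin(nπx/a) = (nπ/a)·cos(nπx/a) and d²/dx² sin(nπx/a) = −(nπ/a)²·sin(nπx/a); on 0 ≤ x ≤ a, ∫sin²(nπx/a) dx = a/2 and ∫sin(nπx/a)·cos(nπx/a) dx = 0.
Normalization: ∫|ψ|² dx = 3.3800.
⟨p⟩ = 0.0000 and ⟨p²⟩ = 4.9141.
(Δp)² = 4.9141 − (0.0000)² = 4.9141.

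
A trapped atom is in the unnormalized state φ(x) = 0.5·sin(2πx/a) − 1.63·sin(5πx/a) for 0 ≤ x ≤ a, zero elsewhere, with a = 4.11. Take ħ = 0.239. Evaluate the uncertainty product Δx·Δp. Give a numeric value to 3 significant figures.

Δx = √(⟨x²⟩−⟨x⟩²), Δp = √(⟨p²⟩−⟨p⟩²).
On 0 ≤ x ≤ a (j ≠ l): ∫sin²(jπx/a) dx = a/2, ∫sin(jπx/a)·sin(lπx/a) dx = 0; diagonal moments ∫x·sin²(jπx/a) dx = a²/4, ∫x²·sin²(jπx/a) dx = a³·(1/6 − 1/(4j²π²)); cross terms ∫x·sin(jπx/a)·sin(lπx/a) dx = 0 for j + l even and −4jla²/(π²(j² − l²)²) for j + l odd, ∫x²·sin(jπx/a)·sin(lπx/a) dx = (−1)^(j+l)·4jla³/(π²(j² − l²)²); higher powers the same way via product-to-sum and parts. d²/dx² sin(jπx/a) = −(jπ/a)²·sin(jπx/a); on 0 ≤ x ≤ a, ∫sin²(jπx/a) dx = a/2 and ∫sin(jπx/a)·sin(lπx/a) dx = 0 for j ≠ l, so only diagonal terms survive in ∫|φ|² and ∫φ·φ″; ∫φ·φ′ dx = [φ²/2] between the walls = 0.
Normalization: ∫|φ|² dx = 5.9737.
⟨x⟩ = 2.0974, ⟨x²⟩ = 5.7551 ⇒ Δx = 1.1646.
⟨p⟩ = 0.0000, ⟨p²⟩ = 0.77408 ⇒ Δp = 0.87982.
Δx·Δp = 1.0246.

1.02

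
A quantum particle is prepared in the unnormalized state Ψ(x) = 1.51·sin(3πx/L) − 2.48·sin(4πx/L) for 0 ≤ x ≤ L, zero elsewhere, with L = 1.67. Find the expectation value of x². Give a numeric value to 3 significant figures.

1.41

⟨x²⟩ = ∫ x²·|Ψ|² dx / ∫|Ψ|² dx (integrals over the domain).
On 0 ≤ x ≤ L (j ≠ l): ∫sin²(jπx/L) dx = L/2, ∫sin(jπx/L)·sin(lπx/L) dx = 0; diagonal moments ∫x·sin²(jπx/L) dx = L²/4, ∫x²·sin²(jπx/L) dx = L³·(1/6 − 1/(4j²π²)); cross terms ∫x·sin(jπx/L)·sin(lπx/L) dx = 0 for j + l even and −4jlL²/(π²(j² − l²)²) for j + l odd, ∫x²·sin(jπx/L)·sin(lπx/L) dx = (−1)^(j+l)·4jlL³/(π²(j² − l²)²); higher powers the same way via product-to-sum and parts.
State is unnormalized: ∫|Ψ|² dx = 7.0395, and ∫Ψ*·x²·Ψ dx = 9.9311, so ⟨x²⟩ = 9.9311 / 7.0395.
⟨x²⟩ = 1.4108.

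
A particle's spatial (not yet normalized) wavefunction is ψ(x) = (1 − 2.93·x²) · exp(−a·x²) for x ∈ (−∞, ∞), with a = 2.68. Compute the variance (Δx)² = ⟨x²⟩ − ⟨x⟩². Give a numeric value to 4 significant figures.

Compute ⟨x⟩ and ⟨x²⟩ separately, then (Δx)² = ⟨x²⟩ − ⟨x⟩².
Expand each integrand as polynomial × e^(−2ax²) and use ∫x^(2j)·e^(−2ax²) dx = (2j−1)!!/(4a)^j · √(π/(2a)), odd powers → 0; here √(π/(2a)) = 0.76558.
Normalization: ∫|ψ|² dx = 0.51866.
⟨x⟩ = 0.0000 and ⟨x²⟩ = 0.066181.
(Δx)² = 0.066181 − (0.0000)² = 0.066181.

0.06618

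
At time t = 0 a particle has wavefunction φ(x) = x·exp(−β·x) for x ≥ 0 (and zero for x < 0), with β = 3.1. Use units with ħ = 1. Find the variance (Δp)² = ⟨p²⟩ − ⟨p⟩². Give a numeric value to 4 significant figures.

9.610

Compute ⟨p⟩ and ⟨p²⟩ separately; (Δp)² = ⟨p²⟩ − ⟨p⟩².
Differentiate x·exp(−β·x) with the product rule; every integrand then reduces to terms xʲ·e^(−2βx) on [0, ∞), with ∫₀^∞ xʲ·e^(−2βx) dx = j!/(2β)^(j+1).
Normalization: ∫|φ|² dx = 0.0083918.
⟨p⟩ = 0.0000 and ⟨p²⟩ = 9.6100.
(Δp)² = 9.6100 − (0.0000)² = 9.6100.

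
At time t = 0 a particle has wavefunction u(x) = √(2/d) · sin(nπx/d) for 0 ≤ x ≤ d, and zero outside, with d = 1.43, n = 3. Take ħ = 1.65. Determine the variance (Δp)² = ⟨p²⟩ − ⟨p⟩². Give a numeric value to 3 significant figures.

118.

Compute ⟨p⟩ and ⟨p²⟩ separately; (Δp)² = ⟨p²⟩ − ⟨p⟩².
d/dx sin(nπx/d) = (nπ/d)·cos(nπx/d) and d²/dx² sin(nπx/d) = −(nπ/d)²·sin(nπx/d); on 0 ≤ x ≤ d, ∫sin²(nπx/d) dx = d/2 and ∫sin(nπx/d)·cos(nπx/d) dx = 0.
⟨p⟩ = 0.0000 and ⟨p²⟩ = 118.26.
(Δp)² = 118.26 − (0.0000)² = 118.26.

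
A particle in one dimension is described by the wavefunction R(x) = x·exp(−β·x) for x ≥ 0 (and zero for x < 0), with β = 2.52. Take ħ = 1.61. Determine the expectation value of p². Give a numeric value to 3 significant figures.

p² R = −ħ² d²R/dx²; ⟨p²⟩ = −ħ² ∫ R*·R'' dx / ∫|R|² dx.
Differentiate x·exp(−β·x) with the product rule; every integrand then reduces to terms xʲ·e^(−2βx) on [0, ∞), with ∫₀^∞ xʲ·e^(−2βx) dx = j!/(2β)^(j+1).
State is unnormalized: ∫|R|² dx = 0.015622, and ∫R*·(−ħ² R'') dx = 0.25715, so ⟨p²⟩ = 0.25715 / 0.015622.
⟨p²⟩ = 16.461.

16.5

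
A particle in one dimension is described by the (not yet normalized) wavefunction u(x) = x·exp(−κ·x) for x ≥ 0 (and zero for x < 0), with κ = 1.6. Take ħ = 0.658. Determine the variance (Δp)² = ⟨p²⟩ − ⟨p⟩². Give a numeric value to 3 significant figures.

Compute ⟨p⟩ and ⟨p²⟩ separately; (Δp)² = ⟨p²⟩ − ⟨p⟩².
Differentiate x·exp(−κ·x) with the product rule; every integrand then reduces to terms xʲ·e^(−2κx) on [0, ∞), with ∫₀^∞ xʲ·e^(−2κx) dx = j!/(2κ)^(j+1).
Normalization: ∫|u|² dx = 0.061035.
⟨p⟩ = 0.0000 and ⟨p²⟩ = 1.1084.
(Δp)² = 1.1084 − (0.0000)² = 1.1084.

1.11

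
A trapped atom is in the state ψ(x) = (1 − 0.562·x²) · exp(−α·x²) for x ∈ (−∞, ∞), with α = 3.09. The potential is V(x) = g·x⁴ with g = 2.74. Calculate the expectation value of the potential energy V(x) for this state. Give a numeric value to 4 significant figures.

0.03631

⟨V⟩ = ∫ V(x)·|ψ|² dx / ∫|ψ|² dx.
Expand each integrand as polynomial × e^(−2αx²) and use ∫x^(2j)·e^(−2αx²) dx = (2j−1)!!/(4α)^j · √(π/(2α)), odd powers → 0; here √(π/(2α)) = 0.71299.
State is unnormalized: ∫|ψ|² dx = 0.65257, and ∫ψ*·V(x)·ψ dx = 0.023696, so ⟨V⟩ = 0.023696 / 0.65257.
⟨V⟩ = 0.036311.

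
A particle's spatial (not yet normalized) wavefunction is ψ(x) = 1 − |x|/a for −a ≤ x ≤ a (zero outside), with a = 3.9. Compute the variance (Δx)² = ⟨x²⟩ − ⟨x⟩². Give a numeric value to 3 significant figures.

Compute ⟨x⟩ and ⟨x²⟩ separately, then (Δx)² = ⟨x²⟩ − ⟨x⟩².
ψ is even, so ∫ over [−a, a] = 2∫₀ᵃ with ψ = 1 − x/a there: ∫₀ᵃ (1 − x/a)² dx = a/3, ∫₀ᵃ x²(1 − x/a)² dx = a³/30, ∫₀ᵃ x⁴(1 − x/a)² dx = a⁵/105.
Normalization: ∫|ψ|² dx = 2.6000.
⟨x⟩ = 0.0000 and ⟨x²⟩ = 1.5210.
(Δx)² = 1.5210 − (0.0000)² = 1.5210.

1.52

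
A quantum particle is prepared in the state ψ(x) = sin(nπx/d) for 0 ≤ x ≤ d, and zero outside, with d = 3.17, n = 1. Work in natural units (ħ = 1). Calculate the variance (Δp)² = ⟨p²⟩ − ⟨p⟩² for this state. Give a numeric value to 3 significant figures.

0.982

Compute ⟨p⟩ and ⟨p²⟩ separately; (Δp)² = ⟨p²⟩ − ⟨p⟩².
d/dx sin(nπx/d) = (nπ/d)·cos(nπx/d) and d²/dx² sin(nπx/d) = −(nπ/d)²·sin(nπx/d); on 0 ≤ x ≤ d, ∫sin²(nπx/d) dx = d/2 and ∫sin(nπx/d)·cos(nπx/d) dx = 0.
Normalization: ∫|ψ|² dx = 1.5850.
⟨p⟩ = 0.0000 and ⟨p²⟩ = 0.98216.
(Δp)² = 0.98216 − (0.0000)² = 0.98216.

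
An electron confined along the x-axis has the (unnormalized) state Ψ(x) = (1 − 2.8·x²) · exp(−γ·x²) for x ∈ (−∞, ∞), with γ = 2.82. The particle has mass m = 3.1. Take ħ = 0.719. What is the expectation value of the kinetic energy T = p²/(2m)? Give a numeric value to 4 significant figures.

T = −(ħ²/2m) d²/dx², so ⟨T⟩ = −(ħ²/2m) ∫ Ψ*·Ψ'' dx / ∫|Ψ|² dx; with m = 3.1.
Expand each integrand as polynomial × e^(−2γx²) and use ∫x^(2j)·e^(−2γx²) dx = (2j−1)!!/(4γ)^j · √(π/(2γ)), odd powers → 0; here √(π/(2γ)) = 0.74634. Differentiate with the product rule, d/dx e^(−γx²) = −2γx·e^(−γx²).
State is unnormalized: ∫|Ψ|² dx = 0.51378, and ∫Ψ*·(−ħ²/2m · Ψ'') dx = 0.33830, so ⟨T⟩ = 0.33830 / 0.51378.
⟨T⟩ = 0.65846.

0.6585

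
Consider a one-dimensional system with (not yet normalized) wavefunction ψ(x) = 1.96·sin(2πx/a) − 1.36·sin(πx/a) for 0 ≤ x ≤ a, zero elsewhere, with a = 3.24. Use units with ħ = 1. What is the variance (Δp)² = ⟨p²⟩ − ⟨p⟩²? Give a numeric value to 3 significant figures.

2.84

Compute ⟨p⟩ and ⟨p²⟩ separately; (Δp)² = ⟨p²⟩ − ⟨p⟩².
d²/dx² sin(jπx/a) = −(jπ/a)²·sin(jπx/a); on 0 ≤ x ≤ a, ∫sin²(jπx/a) dx = a/2 and ∫sin(jπx/a)·sin(lπx/a) dx = 0 for j ≠ l, so only diagonal terms survive in ∫|ψ|² and ∫ψ·ψ″; ∫ψ·ψ′ dx = [ψ²/2] between the walls = 0.
Normalization: ∫|ψ|² dx = 9.2197.
⟨p⟩ = 0.0000 and ⟨p²⟩ = 2.8441.
(Δp)² = 2.8441 − (0.0000)² = 2.8441.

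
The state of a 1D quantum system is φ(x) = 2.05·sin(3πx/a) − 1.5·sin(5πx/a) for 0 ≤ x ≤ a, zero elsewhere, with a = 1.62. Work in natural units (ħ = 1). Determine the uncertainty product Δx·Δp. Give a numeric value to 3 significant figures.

Δx = √(⟨x²⟩−⟨x⟩²), Δp = √(⟨p²⟩−⟨p⟩²).
On 0 ≤ x ≤ a (j ≠ l): ∫sin²(jπx/a) dx = a/2, ∫sin(jπx/a)·sin(lπx/a) dx = 0; diagonal moments ∫x·sin²(jπx/a) dx = a²/4, ∫x²·sin²(jπx/a) dx = a³·(1/6 − 1/(4j²π²)); cross terms ∫x·sin(jπx/a)·sin(lπx/a) dx = 0 for j + l even and −4jla²/(π²(j² − l²)²) for j + l odd, ∫x²·sin(jπx/a)·sin(lπx/a) dx = (−1)^(j+l)·4jla³/(π²(j² − l²)²); higher powers the same way via product-to-sum and parts. d²/dx² sin(jπx/a) = −(jπ/a)²·sin(jπx/a); on 0 ≤ x ≤ a, ∫sin²(jπx/a) dx = a/2 and ∫sin(jπx/a)·sin(lπx/a) dx = 0 for j ≠ l, so only diagonal terms survive in ∫|φ|² and ∫φ·φ″; ∫φ·φ′ dx = [φ²/2] between the walls = 0.
Normalization: ∫|φ|² dx = 5.2265.
⟨x⟩ = 0.81000, ⟨x²⟩ = 0.74452 ⇒ Δx = 0.29736.
⟨p⟩ = 0.0000, ⟨p²⟩ = 54.828 ⇒ Δp = 7.4046.
Δx·Δp = 2.2018.

2.20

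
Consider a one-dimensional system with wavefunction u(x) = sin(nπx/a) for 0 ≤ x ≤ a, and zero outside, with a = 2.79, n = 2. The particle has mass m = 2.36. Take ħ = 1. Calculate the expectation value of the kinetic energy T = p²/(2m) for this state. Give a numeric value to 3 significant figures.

T = −(ħ²/2m) d²/dx², so ⟨T⟩ = −(ħ²/2m) ∫ u*·u'' dx / ∫|u|² dx; with m = 2.36.
d/dx sin(nπx/a) = (nπ/a)·cos(nπx/a) and d²/dx² sin(nπx/a) = −(nπ/a)²·sin(nπx/a); on 0 ≤ x ≤ a, ∫sin²(nπx/a) dx = a/2 and ∫sin(nπx/a)·cos(nπx/a) dx = 0.
State is unnormalized: ∫|u|² dx = 1.3950, and ∫u*·(−ħ²/2m · u'') dx = 1.4989, so ⟨T⟩ = 1.4989 / 1.3950.
⟨T⟩ = 1.0745.

1.07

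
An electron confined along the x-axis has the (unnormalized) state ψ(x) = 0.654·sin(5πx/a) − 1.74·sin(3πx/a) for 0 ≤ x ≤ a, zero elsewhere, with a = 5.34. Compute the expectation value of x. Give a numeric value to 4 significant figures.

2.670

⟨x⟩ = ∫ x·|ψ|² dx / ∫|ψ|² dx (integrals over the domain).
On 0 ≤ x ≤ a (j ≠ l): ∫sin²(jπx/a) dx = a/2, ∫sin(jπx/a)·sin(lπx/a) dx = 0; diagonal moments ∫x·sin²(jπx/a) dx = a²/4, ∫x²·sin²(jπx/a) dx = a³·(1/6 − 1/(4j²π²)); cross terms ∫x·sin(jπx/a)·sin(lπx/a) dx = 0 for j + l even and −4jla²/(π²(j² − l²)²) for j + l odd, ∫x²·sin(jπx/a)·sin(lπx/a) dx = (−1)^(j+l)·4jla³/(π²(j² − l²)²); higher powers the same way via product-to-sum and parts.
State is unnormalized: ∫|ψ|² dx = 9.2257, and ∫ψ*·x·ψ dx = 24.633, so ⟨x⟩ = 24.633 / 9.2257.
⟨x⟩ = 2.6700.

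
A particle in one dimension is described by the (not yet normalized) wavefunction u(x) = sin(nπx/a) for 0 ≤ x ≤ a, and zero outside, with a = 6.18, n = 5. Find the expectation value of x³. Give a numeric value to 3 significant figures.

58.3

⟨x³⟩ = ∫ x³·|u|² dx / ∫|u|² dx (integrals over the domain).
With sin²θ = (1 − cos2θ)/2 on 0 ≤ x ≤ a: ∫sin²(nπx/a) dx = a/2, ∫x·sin²(nπx/a) dx = a²/4, ∫x²·sin²(nπx/a) dx = a³·(1/6 − 1/(4n²π²)); higher powers xᵏ the same way, integrating xᵏ·cos(2nπx/a) by parts.
State is unnormalized: ∫|u|² dx = 3.0900, and ∫u*·x³·u dx = 180.12, so ⟨x³⟩ = 180.12 / 3.0900.
⟨x³⟩ = 58.290.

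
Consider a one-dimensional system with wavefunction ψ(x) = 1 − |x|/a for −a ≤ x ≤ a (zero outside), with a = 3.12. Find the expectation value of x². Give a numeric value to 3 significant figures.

⟨x²⟩ = ∫ x²·|ψ|² dx / ∫|ψ|² dx (integrals over the domain).
ψ is even, so ∫ over [−a, a] = 2∫₀ᵃ with ψ = 1 − x/a there: ∫₀ᵃ (1 − x/a)² dx = a/3, ∫₀ᵃ x²(1 − x/a)² dx = a³/30, ∫₀ᵃ x⁴(1 − x/a)² dx = a⁵/105.
State is unnormalized: ∫|ψ|² dx = 2.0800, and ∫ψ*·x²·ψ dx = 2.0248, so ⟨x²⟩ = 2.0248 / 2.0800.
⟨x²⟩ = 0.97344.

0.973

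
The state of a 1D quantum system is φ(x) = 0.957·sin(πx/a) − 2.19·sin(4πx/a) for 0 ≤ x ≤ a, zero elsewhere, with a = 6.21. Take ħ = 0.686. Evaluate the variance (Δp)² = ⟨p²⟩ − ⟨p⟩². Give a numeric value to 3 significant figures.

Compute ⟨p⟩ and ⟨p²⟩ separately; (Δp)² = ⟨p²⟩ − ⟨p⟩².
d²/dx² sin(jπx/a) = −(jπ/a)²·sin(jπx/a); on 0 ≤ x ≤ a, ∫sin²(jπx/a) dx = a/2 and ∫sin(jπx/a)·sin(lπx/a) dx = 0 for j ≠ l, so only diagonal terms survive in ∫|φ|² and ∫φ·φ″; ∫φ·φ′ dx = [φ²/2] between the walls = 0.
Normalization: ∫|φ|² dx = 17.736.
⟨p⟩ = 0.0000 and ⟨p²⟩ = 1.6373.
(Δp)² = 1.6373 − (0.0000)² = 1.6373.

1.64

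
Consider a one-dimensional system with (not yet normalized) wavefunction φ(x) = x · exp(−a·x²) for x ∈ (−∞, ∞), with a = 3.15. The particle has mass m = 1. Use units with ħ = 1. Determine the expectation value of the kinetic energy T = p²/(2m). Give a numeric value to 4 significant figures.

4.725

T = −(ħ²/2m) d²/dx², so ⟨T⟩ = −(ħ²/2m) ∫ φ*·φ'' dx / ∫|φ|² dx; with m = 1.
Expand each integrand as polynomial × e^(−2ax²) and use ∫x^(2j)·e^(−2ax²) dx = (2j−1)!!/(4a)^j · √(π/(2a)), odd powers → 0; here √(π/(2a)) = 0.70616. Differentiate with the product rule, d/dx e^(−ax²) = −2ax·e^(−ax²).
State is unnormalized: ∫|φ|² dx = 0.056045, and ∫φ*·(−ħ²/2m · φ'') dx = 0.26481, so ⟨T⟩ = 0.26481 / 0.056045.
⟨T⟩ = 4.7250.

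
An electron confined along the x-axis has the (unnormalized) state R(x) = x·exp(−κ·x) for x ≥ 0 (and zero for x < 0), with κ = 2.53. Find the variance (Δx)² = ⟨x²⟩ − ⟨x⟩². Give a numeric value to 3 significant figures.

Compute ⟨x⟩ and ⟨x²⟩ separately, then (Δx)² = ⟨x²⟩ − ⟨x⟩².
Every integrand reduces to terms xʲ·e^(−2κx) on [0, ∞); use ∫₀^∞ xʲ·e^(−2κx) dx = j!/(2κ)^(j+1).
Normalization: ∫|R|² dx = 0.015438.
⟨x⟩ = 0.59289 and ⟨x²⟩ = 0.46868.
(Δx)² = 0.46868 − (0.59289)² = 0.11717.

0.117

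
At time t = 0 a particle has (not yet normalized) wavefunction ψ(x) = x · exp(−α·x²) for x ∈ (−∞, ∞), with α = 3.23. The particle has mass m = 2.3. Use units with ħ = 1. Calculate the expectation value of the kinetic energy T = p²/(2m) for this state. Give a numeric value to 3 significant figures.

T = −(ħ²/2m) d²/dx², so ⟨T⟩ = −(ħ²/2m) ∫ ψ*·ψ'' dx / ∫|ψ|² dx; with m = 2.3.
Expand each integrand as polynomial × e^(−2αx²) and use ∫x^(2j)·e^(−2αx²) dx = (2j−1)!!/(4α)^j · √(π/(2α)), odd powers → 0; here √(π/(2α)) = 0.69736. Differentiate with the product rule, d/dx e^(−αx²) = −2αx·e^(−αx²).
State is unnormalized: ∫|ψ|² dx = 0.053975, and ∫ψ*·(−ħ²/2m · ψ'') dx = 0.11370, so ⟨T⟩ = 0.11370 / 0.053975.
⟨T⟩ = 2.1065.

2.11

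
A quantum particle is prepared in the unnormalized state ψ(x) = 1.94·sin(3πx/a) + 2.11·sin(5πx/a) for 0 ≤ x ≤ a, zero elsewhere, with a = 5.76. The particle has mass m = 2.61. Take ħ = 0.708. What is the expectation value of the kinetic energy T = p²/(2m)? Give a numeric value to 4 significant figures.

0.5048

T = −(ħ²/2m) d²/dx², so ⟨T⟩ = −(ħ²/2m) ∫ ψ*·ψ'' dx / ∫|ψ|² dx; with m = 2.61.
d²/dx² sin(jπx/a) = −(jπ/a)²·sin(jπx/a); on 0 ≤ x ≤ a, ∫sin²(jπx/a) dx = a/2 and ∫sin(jπx/a)·sin(lπx/a) dx = 0 for j ≠ l, so only diagonal terms survive in ∫|ψ|² and ∫ψ·ψ″; ∫ψ·ψ′ dx = [ψ²/2] between the walls = 0.
State is unnormalized: ∫|ψ|² dx = 23.661, and ∫ψ*·(−ħ²/2m · ψ'') dx = 11.944, so ⟨T⟩ = 11.944 / 23.661.
⟨T⟩ = 0.50477.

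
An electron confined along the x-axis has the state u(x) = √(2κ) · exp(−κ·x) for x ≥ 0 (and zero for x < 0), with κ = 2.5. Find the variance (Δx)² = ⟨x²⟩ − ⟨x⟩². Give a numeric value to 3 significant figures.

Compute ⟨x⟩ and ⟨x²⟩ separately, then (Δx)² = ⟨x²⟩ − ⟨x⟩².
Every integrand reduces to terms xʲ·e^(−2κx) on [0, ∞); use ∫₀^∞ xʲ·e^(−2κx) dx = j!/(2κ)^(j+1).
⟨x⟩ = 0.20000 and ⟨x²⟩ = 0.080000.
(Δx)² = 0.080000 − (0.20000)² = 0.040000.

0.0400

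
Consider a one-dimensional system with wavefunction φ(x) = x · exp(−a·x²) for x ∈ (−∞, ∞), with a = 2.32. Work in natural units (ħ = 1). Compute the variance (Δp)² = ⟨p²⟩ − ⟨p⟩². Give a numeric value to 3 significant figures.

Compute ⟨p⟩ and ⟨p²⟩ separately; (Δp)² = ⟨p²⟩ − ⟨p⟩².
Expand each integrand as polynomial × e^(−2ax²) and use ∫x^(2j)·e^(−2ax²) dx = (2j−1)!!/(4a)^j · √(π/(2a)), odd powers → 0; here √(π/(2a)) = 0.82284. Differentiate with the product rule, d/dx e^(−ax²) = −2ax·e^(−ax²).
Normalization: ∫|φ|² dx = 0.088668.
⟨p⟩ = 0.0000 and ⟨p²⟩ = 6.9600.
(Δp)² = 6.9600 − (0.0000)² = 6.9600.

6.96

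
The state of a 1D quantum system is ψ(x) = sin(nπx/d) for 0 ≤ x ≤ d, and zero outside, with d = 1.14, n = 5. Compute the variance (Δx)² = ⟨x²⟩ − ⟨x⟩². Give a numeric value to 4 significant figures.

0.1057

Compute ⟨x⟩ and ⟨x²⟩ separately, then (Δx)² = ⟨x²⟩ − ⟨x⟩².
With sin²θ = (1 − cos2θ)/2 on 0 ≤ x ≤ d: ∫sin²(nπx/d) dx = d/2, ∫x·sin²(nπx/d) dx = d²/4, ∫x²·sin²(nπx/d) dx = d³·(1/6 − 1/(4n²π²)); higher powers xᵏ the same way, integrating xᵏ·cos(2nπx/d) by parts.
Normalization: ∫|ψ|² dx = 0.57000.
⟨x⟩ = 0.57000 and ⟨x²⟩ = 0.43057.
(Δx)² = 0.43057 − (0.57000)² = 0.10567.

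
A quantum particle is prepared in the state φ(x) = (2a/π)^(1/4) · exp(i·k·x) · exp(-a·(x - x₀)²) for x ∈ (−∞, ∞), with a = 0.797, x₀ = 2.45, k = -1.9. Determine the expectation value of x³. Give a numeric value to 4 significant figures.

⟨x³⟩ = ∫ x³·|φ|² dx (integrals over the domain).
Gaussian moments (u = x − x₀): ∫u^(2j)·e^(−2au²) du = (2j−1)!!/(4a)^j · √(π/(2a)), odd powers integrate to 0; here √(π/(2a)) = 1.4039.
⟨x³⟩ = 17.012.

17.01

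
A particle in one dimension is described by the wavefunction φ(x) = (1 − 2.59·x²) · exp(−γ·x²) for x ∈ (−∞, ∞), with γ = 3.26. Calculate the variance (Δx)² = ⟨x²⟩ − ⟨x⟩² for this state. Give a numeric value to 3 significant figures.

Compute ⟨x⟩ and ⟨x²⟩ separately, then (Δx)² = ⟨x²⟩ − ⟨x⟩².
Expand each integrand as polynomial × e^(−2γx²) and use ∫x^(2j)·e^(−2γx²) dx = (2j−1)!!/(4γ)^j · √(π/(2γ)), odd powers → 0; here √(π/(2γ)) = 0.69415.
Normalization: ∫|φ|² dx = 0.50056.
⟨x⟩ = 0.0000 and ⟨x²⟩ = 0.042541.
(Δx)² = 0.042541 − (0.0000)² = 0.042541.

0.0425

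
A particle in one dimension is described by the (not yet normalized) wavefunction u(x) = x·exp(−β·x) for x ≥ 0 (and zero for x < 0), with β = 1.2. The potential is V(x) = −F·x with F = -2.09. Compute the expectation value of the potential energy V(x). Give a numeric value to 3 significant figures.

⟨V⟩ = ∫ V(x)·|u|² dx / ∫|u|² dx.
Every integrand reduces to terms xʲ·e^(−2βx) on [0, ∞); use ∫₀^∞ xʲ·e^(−2βx) dx = j!/(2β)^(j+1).
State is unnormalized: ∫|u|² dx = 0.14468, and ∫u*·V(x)·u dx = 0.37797, so ⟨V⟩ = 0.37797 / 0.14468.
⟨V⟩ = 2.6125.

2.61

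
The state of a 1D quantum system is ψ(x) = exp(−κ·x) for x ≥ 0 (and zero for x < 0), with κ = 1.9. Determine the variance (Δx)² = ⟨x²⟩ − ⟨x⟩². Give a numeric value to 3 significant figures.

0.0693

Compute ⟨x⟩ and ⟨x²⟩ separately, then (Δx)² = ⟨x²⟩ − ⟨x⟩².
Every integrand reduces to terms xʲ·e^(−2κx) on [0, ∞); use ∫₀^∞ xʲ·e^(−2κx) dx = j!/(2κ)^(j+1).
Normalization: ∫|ψ|² dx = 0.26316.
⟨x⟩ = 0.26316 and ⟨x²⟩ = 0.13850.
(Δx)² = 0.13850 − (0.26316)² = 0.069252.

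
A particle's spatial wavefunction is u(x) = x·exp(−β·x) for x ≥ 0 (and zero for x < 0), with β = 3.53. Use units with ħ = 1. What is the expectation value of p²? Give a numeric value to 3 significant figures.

p² u = −ħ² d²u/dx²; ⟨p²⟩ = −ħ² ∫ u*·u'' dx / ∫|u|² dx.
Differentiate x·exp(−β·x) with the product rule; every integrand then reduces to terms xʲ·e^(−2βx) on [0, ∞), with ∫₀^∞ xʲ·e^(−2βx) dx = j!/(2β)^(j+1).
State is unnormalized: ∫|u|² dx = 0.0056835, and ∫u*·(−ħ² u'') dx = 0.070822, so ⟨p²⟩ = 0.070822 / 0.0056835.
⟨p²⟩ = 12.461.

12.5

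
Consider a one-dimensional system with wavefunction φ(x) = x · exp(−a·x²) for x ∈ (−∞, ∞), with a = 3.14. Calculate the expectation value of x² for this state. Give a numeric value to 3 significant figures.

⟨x²⟩ = ∫ x²·|φ|² dx / ∫|φ|² dx (integrals over the domain).
Expand each integrand as polynomial × e^(−2ax²) and use ∫x^(2j)·e^(−2ax²) dx = (2j−1)!!/(4a)^j · √(π/(2a)), odd powers → 0; here √(π/(2a)) = 0.70729.
State is unnormalized: ∫|φ|² dx = 0.056313, and ∫φ*·x²·φ dx = 0.013450, so ⟨x²⟩ = 0.013450 / 0.056313.
⟨x²⟩ = 0.23885.

0.239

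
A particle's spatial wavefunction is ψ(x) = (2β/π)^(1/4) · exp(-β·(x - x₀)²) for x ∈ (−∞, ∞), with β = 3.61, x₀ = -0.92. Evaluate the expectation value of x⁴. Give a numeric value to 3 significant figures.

⟨x⁴⟩ = ∫ x⁴·|ψ|² dx (integrals over the domain).
Gaussian moments (u = x − x₀): ∫u^(2j)·e^(−2βu²) du = (2j−1)!!/(4β)^j · √(π/(2β)), odd powers integrate to 0; here √(π/(2β)) = 0.65964.
⟨x⁴⟩ = 1.0825.

1.08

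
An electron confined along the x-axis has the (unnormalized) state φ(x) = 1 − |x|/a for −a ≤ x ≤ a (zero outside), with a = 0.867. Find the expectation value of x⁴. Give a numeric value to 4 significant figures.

0.01614

⟨x⁴⟩ = ∫ x⁴·|φ|² dx / ∫|φ|² dx (integrals over the domain).
φ is even, so ∫ over [−a, a] = 2∫₀ᵃ with φ = 1 − x/a there: ∫₀ᵃ (1 − x/a)² dx = a/3, ∫₀ᵃ x²(1 − x/a)² dx = a³/30, ∫₀ᵃ x⁴(1 − x/a)² dx = a⁵/105.
State is unnormalized: ∫|φ|² dx = 0.57800, and ∫φ*·x⁴·φ dx = 0.0093312, so ⟨x⁴⟩ = 0.0093312 / 0.57800.
⟨x⁴⟩ = 0.016144.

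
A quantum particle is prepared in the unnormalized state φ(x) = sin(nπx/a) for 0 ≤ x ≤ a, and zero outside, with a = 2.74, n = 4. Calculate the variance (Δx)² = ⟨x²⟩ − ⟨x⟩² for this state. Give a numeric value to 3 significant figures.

Compute ⟨x⟩ and ⟨x²⟩ separately, then (Δx)² = ⟨x²⟩ − ⟨x⟩².
With sin²θ = (1 − cos2θ)/2 on 0 ≤ x ≤ a: ∫sin²(nπx/a) dx = a/2, ∫x·sin²(nπx/a) dx = a²/4, ∫x²·sin²(nπx/a) dx = a³·(1/6 − 1/(4n²π²)); higher powers xᵏ the same way, integrating xᵏ·cos(2nπx/a) by parts.
Normalization: ∫|φ|² dx = 1.3700.
⟨x⟩ = 1.3700 and ⟨x²⟩ = 2.4788.
(Δx)² = 2.4788 − (1.3700)² = 0.60186.

0.602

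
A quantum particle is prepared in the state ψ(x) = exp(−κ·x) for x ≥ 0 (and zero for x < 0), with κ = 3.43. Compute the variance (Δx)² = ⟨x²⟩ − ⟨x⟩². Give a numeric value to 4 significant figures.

Compute ⟨x⟩ and ⟨x²⟩ separately, then (Δx)² = ⟨x²⟩ − ⟨x⟩².
Every integrand reduces to terms xʲ·e^(−2κx) on [0, ∞); use ∫₀^∞ xʲ·e^(−2κx) dx = j!/(2κ)^(j+1).
Normalization: ∫|ψ|² dx = 0.14577.
⟨x⟩ = 0.14577 and ⟨x²⟩ = 0.042499.
(Δx)² = 0.042499 − (0.14577)² = 0.021250.

0.02125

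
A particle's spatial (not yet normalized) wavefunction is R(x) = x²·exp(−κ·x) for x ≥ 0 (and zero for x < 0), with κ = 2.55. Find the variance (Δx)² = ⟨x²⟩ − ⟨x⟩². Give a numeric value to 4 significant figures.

0.1922

Compute ⟨x⟩ and ⟨x²⟩ separately, then (Δx)² = ⟨x²⟩ − ⟨x⟩².
Every integrand reduces to terms xʲ·e^(−2κx) on [0, ∞); use ∫₀^∞ xʲ·e^(−2κx) dx = j!/(2κ)^(j+1).
Normalization: ∫|R|² dx = 0.0069560.
⟨x⟩ = 0.98039 and ⟨x²⟩ = 1.1534.
(Δx)² = 1.1534 − (0.98039)² = 0.19223.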